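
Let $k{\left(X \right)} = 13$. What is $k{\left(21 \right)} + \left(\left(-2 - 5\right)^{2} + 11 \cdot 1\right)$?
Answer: $73$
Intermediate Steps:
$k{\left(21 \right)} + \left(\left(-2 - 5\right)^{2} + 11 \cdot 1\right) = 13 + \left(\left(-2 - 5\right)^{2} + 11 \cdot 1\right) = 13 + \left(\left(-7\right)^{2} + 11\right) = 13 + \left(49 + 11\right) = 13 + 60 = 73$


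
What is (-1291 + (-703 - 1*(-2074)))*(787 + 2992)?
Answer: 302320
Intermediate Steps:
(-1291 + (-703 - 1*(-2074)))*(787 + 2992) = (-1291 + (-703 + 2074))*3779 = (-1291 + 1371)*3779 = 80*3779 = 302320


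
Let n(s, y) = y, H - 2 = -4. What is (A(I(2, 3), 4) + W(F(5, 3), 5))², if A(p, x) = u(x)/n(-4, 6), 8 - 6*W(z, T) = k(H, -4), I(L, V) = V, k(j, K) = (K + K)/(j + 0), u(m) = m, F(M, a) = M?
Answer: 16/9 ≈ 1.7778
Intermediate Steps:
H = -2 (H = 2 - 4 = -2)
k(j, K) = 2*K/j (k(j, K) = (2*K)/j = 2*K/j)
W(z, T) = ⅔ (W(z, T) = 4/3 - (-4)/(3*(-2)) = 4/3 - (-4)*(-1)/(3*2) = 4/3 - ⅙*4 = 4/3 - ⅔ = ⅔)
A(p, x) = x/6
(A(I(2, 3), 4) + W(F(5, 3), 5))² = ((⅙)*4 + ⅔)² = (⅔ + ⅔)² = (4/3)² = 16/9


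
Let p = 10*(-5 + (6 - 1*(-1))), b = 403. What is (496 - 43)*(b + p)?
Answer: 191619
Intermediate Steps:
p = 20 (p = 10*(-5 + (6 + 1)) = 10*(-5 + 7) = 10*2 = 20)
(496 - 43)*(b + p) = (496 - 43)*(403 + 20) = 453*423 = 191619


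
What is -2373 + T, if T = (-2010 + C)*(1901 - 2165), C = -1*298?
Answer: 606939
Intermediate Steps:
C = -298
T = 609312 (T = (-2010 - 298)*(1901 - 2165) = -2308*(-264) = 609312)
-2373 + T = -2373 + 609312 = 606939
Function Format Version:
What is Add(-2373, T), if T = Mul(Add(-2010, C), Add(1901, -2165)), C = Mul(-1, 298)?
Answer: 606939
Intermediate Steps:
C = -298
T = 609312 (T = Mul(Add(-2010, -298), Add(1901, -2165)) = Mul(-2308, -264) = 609312)
Add(-2373, T) = Add(-2373, 609312) = 606939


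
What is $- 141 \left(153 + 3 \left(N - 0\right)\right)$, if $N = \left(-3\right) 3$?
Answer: $-17766$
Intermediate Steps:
$N = -9$
$- 141 \left(153 + 3 \left(N - 0\right)\right) = - 141 \left(153 + 3 \left(-9 - 0\right)\right) = - 141 \left(153 + 3 \left(-9 + \left(-4 + 4\right)\right)\right) = - 141 \left(153 + 3 \left(-9 + 0\right)\right) = - 141 \left(153 + 3 \left(-9\right)\right) = - 141 \left(153 - 27\right) = \left(-141\right) 126 = -17766$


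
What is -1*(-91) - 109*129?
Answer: -13970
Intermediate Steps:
-1*(-91) - 109*129 = 91 - 14061 = -13970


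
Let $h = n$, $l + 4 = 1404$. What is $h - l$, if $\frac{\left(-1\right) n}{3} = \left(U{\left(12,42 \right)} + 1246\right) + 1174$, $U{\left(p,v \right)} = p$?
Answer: $-8696$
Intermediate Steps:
$l = 1400$ ($l = -4 + 1404 = 1400$)
$n = -7296$ ($n = - 3 \left(\left(12 + 1246\right) + 1174\right) = - 3 \left(1258 + 1174\right) = \left(-3\right) 2432 = -7296$)
$h = -7296$
$h - l = -7296 - 1400 = -8696$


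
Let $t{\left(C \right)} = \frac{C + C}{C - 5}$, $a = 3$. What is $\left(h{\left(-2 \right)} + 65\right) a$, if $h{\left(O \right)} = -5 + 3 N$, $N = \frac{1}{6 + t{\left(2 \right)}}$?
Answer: $\frac{2547}{14} \approx 181.93$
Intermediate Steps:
$t{\left(C \right)} = \frac{2 C}{-5 + C}$
$N = \frac{3}{14}$ ($N = \frac{1}{6 + 2 \cdot 2 \frac{1}{-5 + 2}} = \frac{1}{6 + 2 \cdot 2 \frac{1}{-3}} = \frac{1}{6 + 2 \cdot 2 \left(- \frac{1}{3}\right)} = \frac{1}{6 - \frac{4}{3}} = \frac{1}{\frac{14}{3}} = \frac{3}{14} \approx 0.21429$)
$h{\left(O \right)} = - \frac{61}{14}$ ($h{\left(O \right)} = -5 + 3 \cdot \frac{3}{14} = -5 + \frac{9}{14} = - \frac{61}{14}$)
$\left(h{\left(-2 \right)} + 65\right) a = \left(- \frac{61}{14} + 65\right) 3 = \frac{849}{14} \cdot 3 = \frac{2547}{14}$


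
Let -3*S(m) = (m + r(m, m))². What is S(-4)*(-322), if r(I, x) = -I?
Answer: 0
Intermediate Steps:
S(m) = 0 (S(m) = -(m - m)²/3 = -⅓*0² = -⅓*0 = 0)
S(-4)*(-322) = 0*(-322) = 0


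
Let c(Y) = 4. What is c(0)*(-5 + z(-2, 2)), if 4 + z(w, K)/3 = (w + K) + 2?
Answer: -44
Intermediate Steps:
z(w, K) = -6 + 3*K + 3*w (z(w, K) = -12 + 3*((w + K) + 2) = -12 + 3*((K + w) + 2) = -12 + 3*(2 + K + w) = -12 + (6 + 3*K + 3*w) = -6 + 3*K + 3*w)
c(0)*(-5 + z(-2, 2)) = 4*(-5 + (-6 + 3*2 + 3*(-2))) = 4*(-5 + (-6 + 6 - 6)) = 4*(-5 - 6) = 4*(-11) = -44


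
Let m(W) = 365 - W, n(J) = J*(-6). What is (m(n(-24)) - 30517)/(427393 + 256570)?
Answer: -4328/97709 ≈ -0.044295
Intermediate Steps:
n(J) = -6*J
(m(n(-24)) - 30517)/(427393 + 256570) = ((365 - (-6)*(-24)) - 30517)/(427393 + 256570) = ((365 - 1*144) - 30517)/683963 = ((365 - 144) - 30517)*(1/683963) = (221 - 30517)*(1/683963) = -30296*1/683963 = -4328/97709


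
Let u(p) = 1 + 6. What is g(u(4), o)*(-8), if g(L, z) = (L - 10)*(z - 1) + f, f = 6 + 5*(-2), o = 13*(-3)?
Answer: -928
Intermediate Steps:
u(p) = 7
o = -39
f = -4 (f = 6 - 10 = -4)
g(L, z) = -4 + (-1 + z)*(-10 + L) (g(L, z) = (L - 10)*(z - 1) - 4 = (-10 + L)*(-1 + z) - 4 = (-1 + z)*(-10 + L) - 4 = -4 + (-1 + z)*(-10 + L))
g(u(4), o)*(-8) = (6 - 1*7 - 10*(-39) + 7*(-39))*(-8) = (6 - 7 + 390 - 273)*(-8) = 116*(-8) = -928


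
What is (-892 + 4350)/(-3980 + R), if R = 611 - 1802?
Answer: -3458/5171 ≈ -0.66873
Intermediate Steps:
R = -1191
(-892 + 4350)/(-3980 + R) = (-892 + 4350)/(-3980 - 1191) = 3458/(-5171) = 3458*(-1/5171) = -3458/5171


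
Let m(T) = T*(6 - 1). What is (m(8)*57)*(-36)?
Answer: -82080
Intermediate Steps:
m(T) = 5*T (m(T) = T*5 = 5*T)
(m(8)*57)*(-36) = ((5*8)*57)*(-36) = (40*57)*(-36) = 2280*(-36) = -82080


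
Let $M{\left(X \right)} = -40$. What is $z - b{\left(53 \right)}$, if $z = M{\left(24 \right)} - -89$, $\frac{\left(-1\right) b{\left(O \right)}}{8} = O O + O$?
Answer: $22945$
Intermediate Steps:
$b{\left(O \right)} = - 8 O - 8 O^{2}$ ($b{\left(O \right)} = - 8 \left(O O + O\right) = - 8 \left(O^{2} + O\right) = - 8 \left(O + O^{2}\right) = - 8 O - 8 O^{2}$)
$z = 49$ ($z = -40 - -89 = -40 + 89 = 49$)
$z - b{\left(53 \right)} = 49 - \left(-8\right) 53 \left(1 + 53\right) = 49 - \left(-8\right) 53 \cdot 54 = 49 - -22896 = 49 + 22896 = 22945$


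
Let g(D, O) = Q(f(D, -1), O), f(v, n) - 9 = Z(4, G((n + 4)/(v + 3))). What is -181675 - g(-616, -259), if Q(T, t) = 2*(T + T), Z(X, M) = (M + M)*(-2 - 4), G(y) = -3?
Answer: -181855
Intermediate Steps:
Z(X, M) = -12*M (Z(X, M) = (2*M)*(-6) = -12*M)
f(v, n) = 45 (f(v, n) = 9 - 12*(-3) = 9 + 36 = 45)
Q(T, t) = 4*T (Q(T, t) = 2*(2*T) = 4*T)
g(D, O) = 180 (g(D, O) = 4*45 = 180)
-181675 - g(-616, -259) = -181675 - 1*180 = -181675 - 180 = -181855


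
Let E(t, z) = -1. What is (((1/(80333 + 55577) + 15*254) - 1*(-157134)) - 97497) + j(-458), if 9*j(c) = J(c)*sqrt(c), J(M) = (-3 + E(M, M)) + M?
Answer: 8623081771/135910 - 154*I*sqrt(458)/3 ≈ 63447.0 - 1098.6*I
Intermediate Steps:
J(M) = -4 + M (J(M) = (-3 - 1) + M = -4 + M)
j(c) = sqrt(c)*(-4 + c)/9 (j(c) = ((-4 + c)*sqrt(c))/9 = (sqrt(c)*(-4 + c))/9 = sqrt(c)*(-4 + c)/9)
(((1/(80333 + 55577) + 15*254) - 1*(-157134)) - 97497) + j(-458) = (((1/(80333 + 55577) + 15*254) - 1*(-157134)) - 97497) + sqrt(-458)*(-4 - 458)/9 = (((1/135910 + 3810) + 157134) - 97497) + (1/9)*(I*sqrt(458))*(-462) = (((1/135910 + 3810) + 157134) - 97497) - 154*I*sqrt(458)/3 = ((517817101/135910 + 157134) - 97497) - 154*I*sqrt(458)/3 = (21873899041/135910 - 97497) - 154*I*sqrt(458)/3 = 8623081771/135910 - 154*I*sqrt(458)/3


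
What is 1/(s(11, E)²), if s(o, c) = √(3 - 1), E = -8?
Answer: ½ ≈ 0.50000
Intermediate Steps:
s(o, c) = √2
1/(s(11, E)²) = 1/((√2)²) = 1/2 = ½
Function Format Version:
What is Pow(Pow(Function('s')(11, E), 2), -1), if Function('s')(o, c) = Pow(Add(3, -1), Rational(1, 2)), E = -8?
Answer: Rational(1, 2) ≈ 0.50000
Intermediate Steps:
Function('s')(o, c) = Pow(2, Rational(1, 2))
Pow(Pow(Function('s')(11, E), 2), -1) = Pow(Pow(Pow(2, Rational(1, 2)), 2), -1) = Pow(2, -1) = Rational(1, 2)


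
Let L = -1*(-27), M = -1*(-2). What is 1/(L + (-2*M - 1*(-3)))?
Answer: 1/26 ≈ 0.038462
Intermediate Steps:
M = 2
L = 27
1/(L + (-2*M - 1*(-3))) = 1/(27 + (-2*2 - 1*(-3))) = 1/(27 + (-4 + 3)) = 1/(27 - 1) = 1/26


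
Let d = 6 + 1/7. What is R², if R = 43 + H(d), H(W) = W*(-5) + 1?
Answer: 8649/49 ≈ 176.51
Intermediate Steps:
d = 43/7 (d = 6 + ⅐ = 43/7 ≈ 6.1429)
H(W) = 1 - 5*W (H(W) = -5*W + 1 = 1 - 5*W)
R = 93/7 (R = 43 + (1 - 5*43/7) = 43 + (1 - 215/7) = 43 - 208/7 = 93/7 ≈ 13.286)
R² = (93/7)² = 8649/49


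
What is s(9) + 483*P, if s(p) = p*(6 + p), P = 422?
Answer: 203961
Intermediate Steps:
s(9) + 483*P = 9*(6 + 9) + 483*422 = 9*15 + 203826 = 135 + 203826 = 203961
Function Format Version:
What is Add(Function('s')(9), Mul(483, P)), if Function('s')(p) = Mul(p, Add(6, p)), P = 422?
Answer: 203961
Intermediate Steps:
Add(Function('s')(9), Mul(483, P)) = Add(Mul(9, Add(6, 9)), Mul(483, 422)) = Add(Mul(9, 15), 203826) = Add(135, 203826) = 203961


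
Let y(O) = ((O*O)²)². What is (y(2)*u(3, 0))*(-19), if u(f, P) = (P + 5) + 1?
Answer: -29184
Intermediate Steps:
u(f, P) = 6 + P (u(f, P) = (5 + P) + 1 = 6 + P)
y(O) = O⁸ (y(O) = ((O²)²)² = (O⁴)² = O⁸)
(y(2)*u(3, 0))*(-19) = (2⁸*(6 + 0))*(-19) = (256*6)*(-19) = 1536*(-19) = -29184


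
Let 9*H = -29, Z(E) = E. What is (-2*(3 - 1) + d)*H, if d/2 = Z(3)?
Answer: -58/9 ≈ -6.4444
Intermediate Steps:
d = 6 (d = 2*3 = 6)
H = -29/9 (H = (⅑)*(-29) = -29/9 ≈ -3.2222)
(-2*(3 - 1) + d)*H = (-2*(3 - 1) + 6)*(-29/9) = (-2*2 + 6)*(-29/9) = (-4 + 6)*(-29/9) = 2*(-29/9) = -58/9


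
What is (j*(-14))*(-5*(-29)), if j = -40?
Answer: 81200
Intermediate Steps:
(j*(-14))*(-5*(-29)) = (-40*(-14))*(-5*(-29)) = 560*145 = 81200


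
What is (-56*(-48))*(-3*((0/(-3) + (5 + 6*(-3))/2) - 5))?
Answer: 92736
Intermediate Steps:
(-56*(-48))*(-3*((0/(-3) + (5 + 6*(-3))/2) - 5)) = 2688*(-3*((0*(-1/3) + (5 - 18)*(1/2)) - 5)) = 2688*(-3*((0 - 13*1/2) - 5)) = 2688*(-3*((0 - 13/2) - 5)) = 2688*(-3*(-13/2 - 5)) = 2688*(-3*(-23/2)) = 2688*(69/2) = 92736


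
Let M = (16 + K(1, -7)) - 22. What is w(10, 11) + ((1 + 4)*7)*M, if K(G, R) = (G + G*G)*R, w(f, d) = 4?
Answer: -696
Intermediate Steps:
K(G, R) = R*(G + G²) (K(G, R) = (G + G²)*R = R*(G + G²))
M = -20 (M = (16 + 1*(-7)*(1 + 1)) - 22 = (16 + 1*(-7)*2) - 22 = (16 - 14) - 22 = 2 - 22 = -20)
w(10, 11) + ((1 + 4)*7)*M = 4 + ((1 + 4)*7)*(-20) = 4 + (5*7)*(-20) = 4 + 35*(-20) = 4 - 700 = -696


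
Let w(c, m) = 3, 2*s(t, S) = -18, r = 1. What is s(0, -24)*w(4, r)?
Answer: -27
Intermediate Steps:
s(t, S) = -9 (s(t, S) = (1/2)*(-18) = -9)
s(0, -24)*w(4, r) = -9*3 = -27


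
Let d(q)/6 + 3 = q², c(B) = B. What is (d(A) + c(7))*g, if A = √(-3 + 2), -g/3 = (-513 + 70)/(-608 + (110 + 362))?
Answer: 1329/8 ≈ 166.13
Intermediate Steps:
g = -1329/136 (g = -3*(-513 + 70)/(-608 + (110 + 362)) = -(-1329)/(-608 + 472) = -(-1329)/(-136) = -(-1329)*(-1)/136 = -3*443/136 = -1329/136 ≈ -9.7721)
A = I (A = √(-1) = I ≈ 1.0*I)
d(q) = -18 + 6*q²
(d(A) + c(7))*g = ((-18 + 6*I²) + 7)*(-1329/136) = ((-18 + 6*(-1)) + 7)*(-1329/136) = ((-18 - 6) + 7)*(-1329/136) = (-24 + 7)*(-1329/136) = -17*(-1329/136) = 1329/8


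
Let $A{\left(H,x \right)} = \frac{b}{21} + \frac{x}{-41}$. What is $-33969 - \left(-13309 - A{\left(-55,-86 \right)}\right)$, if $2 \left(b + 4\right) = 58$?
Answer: $- \frac{17785429}{861} \approx -20657.0$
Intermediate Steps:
$b = 25$ ($b = -4 + \frac{1}{2} \cdot 58 = -4 + 29 = 25$)
$A{\left(H,x \right)} = \frac{25}{21} - \frac{x}{41}$ ($A{\left(H,x \right)} = \frac{25}{21} + \frac{x}{-41} = 25 \cdot \frac{1}{21} + x \left(- \frac{1}{41}\right) = \frac{25}{21} - \frac{x}{41}$)
$-33969 - \left(-13309 - A{\left(-55,-86 \right)}\right) = -33969 - \left(-13309 - \left(\frac{25}{21} - - \frac{86}{41}\right)\right) = -33969 - \left(-13309 - \left(\frac{25}{21} + \frac{86}{41}\right)\right) = -33969 - \left(-13309 - \frac{2831}{861}\right) = -33969 - - \frac{11461880}{861} = -33969 + \frac{11461880}{861} = - \frac{17785429}{861}$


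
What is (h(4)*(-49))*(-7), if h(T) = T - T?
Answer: 0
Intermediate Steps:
h(T) = 0
(h(4)*(-49))*(-7) = (0*(-49))*(-7) = 0*(-7) = 0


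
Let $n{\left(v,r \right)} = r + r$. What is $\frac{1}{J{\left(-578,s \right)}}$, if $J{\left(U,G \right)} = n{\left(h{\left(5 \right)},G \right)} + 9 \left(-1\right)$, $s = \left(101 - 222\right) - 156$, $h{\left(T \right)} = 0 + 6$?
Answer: $- \frac{1}{563} \approx -0.0017762$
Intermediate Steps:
$h{\left(T \right)} = 6$
$n{\left(v,r \right)} = 2 r$
$s = -277$ ($s = -121 - 156 = -277$)
$J{\left(U,G \right)} = -9 + 2 G$ ($J{\left(U,G \right)} = 2 G + 9 \left(-1\right) = 2 G - 9 = -9 + 2 G$)
$\frac{1}{J{\left(-578,s \right)}} = \frac{1}{-9 + 2 \left(-277\right)} = \frac{1}{-9 - 554} = \frac{1}{-563} = - \frac{1}{563}$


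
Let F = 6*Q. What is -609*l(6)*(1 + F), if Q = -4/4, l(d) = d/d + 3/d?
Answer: 9135/2 ≈ 4567.5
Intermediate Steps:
l(d) = 1 + 3/d
Q = -1 (Q = -4*1/4 = -1)
F = -6 (F = 6*(-1) = -6)
-609*l(6)*(1 + F) = -609*(3 + 6)/6*(1 - 6) = -609*(1/6)*9*(-5) = -1827*(-5)/2 = -609*(-15/2) = 9135/2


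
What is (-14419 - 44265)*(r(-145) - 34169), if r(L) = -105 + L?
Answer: 2019844596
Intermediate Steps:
(-14419 - 44265)*(r(-145) - 34169) = (-14419 - 44265)*((-105 - 145) - 34169) = -58684*(-250 - 34169) = -58684*(-34419) = 2019844596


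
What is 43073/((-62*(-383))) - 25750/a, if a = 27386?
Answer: 284068839/325153978 ≈ 0.87364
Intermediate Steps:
43073/((-62*(-383))) - 25750/a = 43073/((-62*(-383))) - 25750/27386 = 43073/23746 - 25750*1/27386 = 43073*(1/23746) - 12875/13693 = 43073/23746 - 12875/13693 = 284068839/325153978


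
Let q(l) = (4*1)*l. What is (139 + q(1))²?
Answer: 20449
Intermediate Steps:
q(l) = 4*l
(139 + q(1))² = (139 + 4*1)² = (139 + 4)² = 143² = 20449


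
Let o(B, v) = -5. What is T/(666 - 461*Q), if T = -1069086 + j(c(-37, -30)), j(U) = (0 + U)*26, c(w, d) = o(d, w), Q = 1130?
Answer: 133652/65033 ≈ 2.0551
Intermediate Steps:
c(w, d) = -5
j(U) = 26*U (j(U) = U*26 = 26*U)
T = -1069216 (T = -1069086 + 26*(-5) = -1069086 - 130 = -1069216)
T/(666 - 461*Q) = -1069216/(666 - 461*1130) = -1069216/(666 - 520930) = -1069216/(-520264) = -1069216*(-1/520264) = 133652/65033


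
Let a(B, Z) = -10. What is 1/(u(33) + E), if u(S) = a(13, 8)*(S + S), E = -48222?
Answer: -1/48882 ≈ -2.0457e-5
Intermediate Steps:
u(S) = -20*S (u(S) = -10*(S + S) = -20*S)
1/(u(33) + E) = 1/(-20*33 - 48222) = 1/(-660 - 48222) = 1/(-48882) = -1/48882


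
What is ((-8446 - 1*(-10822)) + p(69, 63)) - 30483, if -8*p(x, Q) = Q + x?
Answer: -56247/2 ≈ -28124.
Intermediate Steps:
p(x, Q) = -Q/8 - x/8 (p(x, Q) = -(Q + x)/8 = -Q/8 - x/8)
((-8446 - 1*(-10822)) + p(69, 63)) - 30483 = ((-8446 - 1*(-10822)) + (-1/8*63 - 1/8*69)) - 30483 = ((-8446 + 10822) + (-63/8 - 69/8)) - 30483 = (2376 - 33/2) - 30483 = 4719/2 - 30483 = -56247/2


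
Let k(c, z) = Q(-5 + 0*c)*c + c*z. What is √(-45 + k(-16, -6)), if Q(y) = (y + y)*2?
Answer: √371 ≈ 19.261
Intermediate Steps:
Q(y) = 4*y (Q(y) = (2*y)*2 = 4*y)
k(c, z) = -20*c + c*z (k(c, z) = (4*(-5 + 0*c))*c + c*z = (4*(-5 + 0))*c + c*z = (4*(-5))*c + c*z = -20*c + c*z)
√(-45 + k(-16, -6)) = √(-45 - 16*(-20 - 6)) = √(-45 - 16*(-26)) = √(-45 + 416) = √371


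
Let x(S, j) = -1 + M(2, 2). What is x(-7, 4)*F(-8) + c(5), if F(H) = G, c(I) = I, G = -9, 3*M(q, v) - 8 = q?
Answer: -16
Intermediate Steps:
M(q, v) = 8/3 + q/3
x(S, j) = 7/3 (x(S, j) = -1 + (8/3 + (⅓)*2) = -1 + (8/3 + ⅔) = -1 + 10/3 = 7/3)
F(H) = -9
x(-7, 4)*F(-8) + c(5) = (7/3)*(-9) + 5 = -21 + 5 = -16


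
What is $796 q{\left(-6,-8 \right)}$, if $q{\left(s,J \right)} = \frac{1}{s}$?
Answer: $- \frac{398}{3} \approx -132.67$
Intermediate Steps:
$796 q{\left(-6,-8 \right)} = \frac{796}{-6} = 796 \left(- \frac{1}{6}\right) = - \frac{398}{3}$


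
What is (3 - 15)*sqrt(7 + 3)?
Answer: -12*sqrt(10) ≈ -37.947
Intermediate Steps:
(3 - 15)*sqrt(7 + 3) = -12*sqrt(10)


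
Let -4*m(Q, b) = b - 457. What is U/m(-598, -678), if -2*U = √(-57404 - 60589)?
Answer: -2*I*√117993/1135 ≈ -0.60529*I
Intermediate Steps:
m(Q, b) = 457/4 - b/4 (m(Q, b) = -(b - 457)/4 = -(-457 + b)/4 = 457/4 - b/4)
U = -I*√117993/2 (U = -√(-57404 - 60589)/2 = -I*√117993/2 ≈ -171.75*I)
U/m(-598, -678) = (-I*√117993/2)/(457/4 - ¼*(-678)) = (-I*√117993/2)/(457/4 + 339/2) = (-I*√117993/2)/(1135/4) = -I*√117993/2*(4/1135) = -2*I*√117993/1135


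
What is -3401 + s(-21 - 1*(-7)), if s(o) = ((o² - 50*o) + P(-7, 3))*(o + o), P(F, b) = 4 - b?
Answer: -28517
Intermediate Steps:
s(o) = 2*o*(1 + o² - 50*o) (s(o) = ((o² - 50*o) + (4 - 1*3))*(o + o) = ((o² - 50*o) + (4 - 3))*(2*o) = ((o² - 50*o) + 1)*(2*o) = (1 + o² - 50*o)*(2*o) = 2*o*(1 + o² - 50*o))
-3401 + s(-21 - 1*(-7)) = -3401 + 2*(-21 - 1*(-7))*(1 + (-21 - 1*(-7))² - 50*(-21 - 1*(-7))) = -3401 + 2*(-21 + 7)*(1 + (-21 + 7)² - 50*(-21 + 7)) = -3401 + 2*(-14)*(1 + (-14)² - 50*(-14)) = -3401 + 2*(-14)*(1 + 196 + 700) = -3401 + 2*(-14)*897 = -3401 - 25116 = -28517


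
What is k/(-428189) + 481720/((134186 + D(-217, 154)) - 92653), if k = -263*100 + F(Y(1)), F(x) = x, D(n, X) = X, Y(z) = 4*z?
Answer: 207363406432/17849914843 ≈ 11.617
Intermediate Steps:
k = -26296 (k = -263*100 + 4*1 = -26300 + 4 = -26296)
k/(-428189) + 481720/((134186 + D(-217, 154)) - 92653) = -26296/(-428189) + 481720/((134186 + 154) - 92653) = -26296*(-1/428189) + 481720/(134340 - 92653) = 26296/428189 + 481720/41687 = 207363406432/17849914843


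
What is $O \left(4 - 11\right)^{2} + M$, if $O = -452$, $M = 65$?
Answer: $-22083$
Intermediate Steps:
$O \left(4 - 11\right)^{2} + M = - 452 \left(4 - 11\right)^{2} + 65 = - 452 \left(-7\right)^{2} + 65 = \left(-452\right) 49 + 65 = -22148 + 65 = -22083$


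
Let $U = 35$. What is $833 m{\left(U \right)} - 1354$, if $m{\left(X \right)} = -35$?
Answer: $-30509$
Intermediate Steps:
$833 m{\left(U \right)} - 1354 = 833 \left(-35\right) - 1354 = -29155 - 1354 = -30509$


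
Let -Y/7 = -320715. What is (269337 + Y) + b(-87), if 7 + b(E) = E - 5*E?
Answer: 2514683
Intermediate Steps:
Y = 2245005 (Y = -7*(-320715) = 2245005)
b(E) = -7 - 4*E (b(E) = -7 + (E - 5*E) = -7 - 4*E)
(269337 + Y) + b(-87) = (269337 + 2245005) + (-7 - 4*(-87)) = 2514342 + (-7 + 348) = 2514342 + 341 = 2514683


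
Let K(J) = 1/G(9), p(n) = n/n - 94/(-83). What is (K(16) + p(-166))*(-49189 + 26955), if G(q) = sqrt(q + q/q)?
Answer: -3935418/83 - 11117*sqrt(10)/5 ≈ -54446.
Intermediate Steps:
p(n) = 177/83 (p(n) = 1 - 94*(-1/83) = 1 + 94/83 = 177/83)
G(q) = sqrt(1 + q) (G(q) = sqrt(q + 1) = sqrt(1 + q))
K(J) = sqrt(10)/10 (K(J) = 1/(sqrt(1 + 9)) = 1/(sqrt(10)) = sqrt(10)/10)
(K(16) + p(-166))*(-49189 + 26955) = (sqrt(10)/10 + 177/83)*(-49189 + 26955) = (177/83 + sqrt(10)/10)*(-22234) = -3935418/83 - 11117*sqrt(10)/5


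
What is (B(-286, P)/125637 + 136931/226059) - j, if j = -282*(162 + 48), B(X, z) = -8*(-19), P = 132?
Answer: 560648880255425/9467124861 ≈ 59221.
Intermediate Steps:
B(X, z) = 152
j = -59220 (j = -282*210 = -59220)
(B(-286, P)/125637 + 136931/226059) - j = (152/125637 + 136931/226059) - 1*(-59220) = (152*(1/125637) + 136931*(1/226059)) + 59220 = (152/125637 + 136931/226059) + 59220 = 5745987005/9467124861 + 59220 = 560648880255425/9467124861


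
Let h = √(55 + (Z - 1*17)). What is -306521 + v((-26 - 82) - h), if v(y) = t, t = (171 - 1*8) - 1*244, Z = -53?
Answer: -306602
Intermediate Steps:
h = I*√15 (h = √(55 + (-53 - 1*17)) = √(55 + (-53 - 17)) = √(55 - 70) = √(-15) = I*√15 ≈ 3.873*I)
t = -81 (t = (171 - 8) - 244 = 163 - 244 = -81)
v(y) = -81
-306521 + v((-26 - 82) - h) = -306521 - 81 = -306602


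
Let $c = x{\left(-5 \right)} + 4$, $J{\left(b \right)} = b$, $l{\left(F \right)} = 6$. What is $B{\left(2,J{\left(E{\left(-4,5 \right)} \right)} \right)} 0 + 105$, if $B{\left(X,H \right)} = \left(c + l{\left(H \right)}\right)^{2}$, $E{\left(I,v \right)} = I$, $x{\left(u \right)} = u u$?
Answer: $105$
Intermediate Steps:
$x{\left(u \right)} = u^{2}$
$c = 29$ ($c = \left(-5\right)^{2} + 4 = 25 + 4 = 29$)
$B{\left(X,H \right)} = 1225$ ($B{\left(X,H \right)} = \left(29 + 6\right)^{2} = 35^{2} = 1225$)
$B{\left(2,J{\left(E{\left(-4,5 \right)} \right)} \right)} 0 + 105 = 1225 \cdot 0 + 105 = 0 + 105 = 105$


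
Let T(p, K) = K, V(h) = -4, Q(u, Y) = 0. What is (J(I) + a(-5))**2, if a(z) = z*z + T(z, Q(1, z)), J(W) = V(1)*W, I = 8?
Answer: 49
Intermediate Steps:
J(W) = -4*W
a(z) = z**2 (a(z) = z*z + 0 = z**2 + 0 = z**2)
(J(I) + a(-5))**2 = (-4*8 + (-5)**2)**2 = (-32 + 25)**2 = (-7)**2 = 49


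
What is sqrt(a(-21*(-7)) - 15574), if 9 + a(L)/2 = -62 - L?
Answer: I*sqrt(16010) ≈ 126.53*I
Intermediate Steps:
a(L) = -142 - 2*L (a(L) = -18 + 2*(-62 - L) = -18 + (-124 - 2*L) = -142 - 2*L)
sqrt(a(-21*(-7)) - 15574) = sqrt((-142 - (-42)*(-7)) - 15574) = sqrt((-142 - 2*147) - 15574) = sqrt((-142 - 294) - 15574) = sqrt(-436 - 15574) = sqrt(-16010) = I*sqrt(16010)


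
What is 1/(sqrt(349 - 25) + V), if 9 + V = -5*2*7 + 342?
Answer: 1/281 ≈ 0.0035587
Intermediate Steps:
V = 263 (V = -9 + (-5*2*7 + 342) = -9 + (-10*7 + 342) = -9 + (-70 + 342) = -9 + 272 = 263)
1/(sqrt(349 - 25) + V) = 1/(sqrt(349 - 25) + 263) = 1/(sqrt(324) + 263) = 1/(18 + 263) = 1/281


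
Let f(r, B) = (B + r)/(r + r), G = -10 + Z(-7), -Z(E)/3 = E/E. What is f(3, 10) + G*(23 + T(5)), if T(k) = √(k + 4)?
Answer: -2015/6 ≈ -335.83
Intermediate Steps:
Z(E) = -3 (Z(E) = -3*E/E = -3*1 = -3)
G = -13 (G = -10 - 3 = -13)
T(k) = √(4 + k)
f(r, B) = (B + r)/(2*r) (f(r, B) = (B + r)/((2*r)) = (B + r)*(1/(2*r)) = (B + r)/(2*r))
f(3, 10) + G*(23 + T(5)) = (½)*(10 + 3)/3 - 13*(23 + √(4 + 5)) = (½)*(⅓)*13 - 13*(23 + √9) = 13/6 - 13*(23 + 3) = 13/6 - 13*26 = 13/6 - 338 = -2015/6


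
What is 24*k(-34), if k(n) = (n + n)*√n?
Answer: -1632*I*√34 ≈ -9516.1*I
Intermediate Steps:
k(n) = 2*n^(3/2) (k(n) = (2*n)*√n = 2*n^(3/2))
24*k(-34) = 24*(2*(-34)^(3/2)) = 24*(2*(-34*I*√34)) = 24*(-68*I*√34) = -1632*I*√34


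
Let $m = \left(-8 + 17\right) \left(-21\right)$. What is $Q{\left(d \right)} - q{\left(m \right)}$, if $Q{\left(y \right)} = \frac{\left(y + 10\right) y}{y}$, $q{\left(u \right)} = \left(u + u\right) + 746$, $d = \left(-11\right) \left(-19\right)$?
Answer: $-149$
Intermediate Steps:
$m = -189$ ($m = 9 \left(-21\right) = -189$)
$d = 209$
$q{\left(u \right)} = 746 + 2 u$ ($q{\left(u \right)} = 2 u + 746 = 746 + 2 u$)
$Q{\left(y \right)} = 10 + y$ ($Q{\left(y \right)} = \frac{\left(10 + y\right) y}{y} = \frac{y \left(10 + y\right)}{y} = 10 + y$)
$Q{\left(d \right)} - q{\left(m \right)} = \left(10 + 209\right) - \left(746 + 2 \left(-189\right)\right) = 219 - \left(746 - 378\right) = 219 - 368 = -149$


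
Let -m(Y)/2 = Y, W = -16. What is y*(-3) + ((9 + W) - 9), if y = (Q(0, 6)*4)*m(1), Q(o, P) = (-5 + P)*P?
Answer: 128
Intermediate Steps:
Q(o, P) = P*(-5 + P)
m(Y) = -2*Y
y = -48 (y = ((6*(-5 + 6))*4)*(-2*1) = ((6*1)*4)*(-2) = (6*4)*(-2) = 24*(-2) = -48)
y*(-3) + ((9 + W) - 9) = -48*(-3) + ((9 - 16) - 9) = 144 + (-7 - 9) = 144 - 16 = 128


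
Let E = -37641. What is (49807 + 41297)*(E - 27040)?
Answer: -5892697824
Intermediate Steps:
(49807 + 41297)*(E - 27040) = (49807 + 41297)*(-37641 - 27040) = 91104*(-64681) = -5892697824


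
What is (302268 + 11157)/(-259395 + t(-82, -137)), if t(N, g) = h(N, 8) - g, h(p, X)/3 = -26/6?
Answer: -313425/259271 ≈ -1.2089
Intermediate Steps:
h(p, X) = -13 (h(p, X) = 3*(-26/6) = 3*(-26*⅙) = 3*(-13/3) = -13)
t(N, g) = -13 - g
(302268 + 11157)/(-259395 + t(-82, -137)) = (302268 + 11157)/(-259395 + (-13 - 1*(-137))) = 313425/(-259395 + (-13 + 137)) = 313425/(-259395 + 124) = 313425/(-259271) = 313425*(-1/259271) = -313425/259271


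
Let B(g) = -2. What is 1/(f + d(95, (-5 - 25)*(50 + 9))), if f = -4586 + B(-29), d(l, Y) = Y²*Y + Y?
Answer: -1/5545239358 ≈ -1.8033e-10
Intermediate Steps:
d(l, Y) = Y + Y³ (d(l, Y) = Y³ + Y = Y + Y³)
f = -4588 (f = -4586 - 2 = -4588)
1/(f + d(95, (-5 - 25)*(50 + 9))) = 1/(-4588 + ((-5 - 25)*(50 + 9) + ((-5 - 25)*(50 + 9))³)) = 1/(-4588 + (-30*59 + (-30*59)³)) = 1/(-4588 + (-1770 + (-1770)³)) = 1/(-4588 + (-1770 - 5545233000)) = 1/(-4588 - 5545234770) = 1/(-5545239358) = -1/5545239358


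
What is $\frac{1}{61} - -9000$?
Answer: $\frac{549001}{61} \approx 9000.0$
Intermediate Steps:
$\frac{1}{61} - -9000 = \frac{1}{61} + 9000 = \frac{549001}{61}$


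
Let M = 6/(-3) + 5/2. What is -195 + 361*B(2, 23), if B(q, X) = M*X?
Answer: 7913/2 ≈ 3956.5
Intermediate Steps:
M = 1/2 (M = 6*(-1/3) + 5*(1/2) = -2 + 5/2 = 1/2 ≈ 0.50000)
B(q, X) = X/2
-195 + 361*B(2, 23) = -195 + 361*((1/2)*23) = -195 + 361*(23/2) = -195 + 8303/2 = 7913/2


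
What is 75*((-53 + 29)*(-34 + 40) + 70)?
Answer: -5550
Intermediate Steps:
75*((-53 + 29)*(-34 + 40) + 70) = 75*(-24*6 + 70) = 75*(-144 + 70) = 75*(-74) = -5550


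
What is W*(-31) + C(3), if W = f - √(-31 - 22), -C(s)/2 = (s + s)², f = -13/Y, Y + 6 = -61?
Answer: -5227/67 + 31*I*√53 ≈ -78.015 + 225.68*I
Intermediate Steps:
Y = -67 (Y = -6 - 61 = -67)
f = 13/67 (f = -13/(-67) = -13*(-1/67) = 13/67 ≈ 0.19403)
C(s) = -8*s² (C(s) = -2*(s + s)² = -2*4*s² = -8*s²)
W = 13/67 - I*√53 (W = 13/67 - √(-31 - 22) = 13/67 - √(-53) = 13/67 - I*√53 ≈ 0.19403 - 7.2801*I)
W*(-31) + C(3) = (13/67 - I*√53)*(-31) - 8*3² = (-403/67 + 31*I*√53) - 8*9 = (-403/67 + 31*I*√53) - 72 = -5227/67 + 31*I*√53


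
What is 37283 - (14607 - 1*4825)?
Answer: 27501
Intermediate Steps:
37283 - (14607 - 1*4825) = 37283 - (14607 - 4825) = 37283 - 1*9782 = 37283 - 9782 = 27501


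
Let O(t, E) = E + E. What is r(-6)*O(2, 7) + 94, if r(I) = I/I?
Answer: 108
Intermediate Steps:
r(I) = 1
O(t, E) = 2*E
r(-6)*O(2, 7) + 94 = 1*(2*7) + 94 = 1*14 + 94 = 14 + 94 = 108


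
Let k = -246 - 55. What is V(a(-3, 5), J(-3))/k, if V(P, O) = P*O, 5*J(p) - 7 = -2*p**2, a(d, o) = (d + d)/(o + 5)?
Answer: -33/7525 ≈ -0.0043854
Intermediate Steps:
a(d, o) = 2*d/(5 + o) (a(d, o) = (2*d)/(5 + o) = 2*d/(5 + o))
J(p) = 7/5 - 2*p**2/5 (J(p) = 7/5 + (-2*p**2)/5 = 7/5 - 2*p**2/5)
V(P, O) = O*P
k = -301
V(a(-3, 5), J(-3))/k = ((7/5 - 2/5*(-3)**2)*(2*(-3)/(5 + 5)))/(-301) = ((7/5 - 2/5*9)*(2*(-3)/10))*(-1/301) = ((7/5 - 18/5)*(2*(-3)*(1/10)))*(-1/301) = -11/5*(-3/5)*(-1/301) = (33/25)*(-1/301) = -33/7525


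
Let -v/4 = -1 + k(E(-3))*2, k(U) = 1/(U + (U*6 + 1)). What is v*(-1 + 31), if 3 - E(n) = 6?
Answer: 132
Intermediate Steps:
E(n) = -3 (E(n) = 3 - 1*6 = 3 - 6 = -3)
k(U) = 1/(1 + 7*U) (k(U) = 1/(U + (6*U + 1)) = 1/(U + (1 + 6*U)) = 1/(1 + 7*U))
v = 22/5 (v = -4*(-1 + 2/(1 + 7*(-3))) = -4*(-1 + 2/(1 - 21)) = -4*(-1 + 2/(-20)) = -4*(-1 - 1/20*2) = -4*(-1 - ⅒) = -4*(-11/10) = 22/5 ≈ 4.4000)
v*(-1 + 31) = 22*(-1 + 31)/5 = (22/5)*30 = 132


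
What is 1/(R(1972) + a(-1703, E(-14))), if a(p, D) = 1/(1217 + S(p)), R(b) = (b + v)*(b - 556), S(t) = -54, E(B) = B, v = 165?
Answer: 1163/3519228697 ≈ 3.3047e-7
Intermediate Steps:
R(b) = (-556 + b)*(165 + b) (R(b) = (b + 165)*(b - 556) = (165 + b)*(-556 + b) = (-556 + b)*(165 + b))
a(p, D) = 1/1163 (a(p, D) = 1/(1217 - 54) = 1/1163)
1/(R(1972) + a(-1703, E(-14))) = 1/((-91740 + 1972² - 391*1972) + 1/1163) = 1/((-91740 + 3888784 - 771052) + 1/1163) = 1/(3025992 + 1/1163) = 1/(3519228697/1163) = 1163/3519228697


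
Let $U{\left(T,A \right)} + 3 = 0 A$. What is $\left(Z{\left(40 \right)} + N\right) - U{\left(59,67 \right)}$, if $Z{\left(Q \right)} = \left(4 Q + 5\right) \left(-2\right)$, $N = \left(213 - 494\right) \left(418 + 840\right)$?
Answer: $-353825$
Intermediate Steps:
$U{\left(T,A \right)} = -3$ ($U{\left(T,A \right)} = -3 + 0 A = -3 + 0 = -3$)
$N = -353498$ ($N = \left(-281\right) 1258 = -353498$)
$Z{\left(Q \right)} = -10 - 8 Q$ ($Z{\left(Q \right)} = \left(5 + 4 Q\right) \left(-2\right) = -10 - 8 Q$)
$\left(Z{\left(40 \right)} + N\right) - U{\left(59,67 \right)} = \left(\left(-10 - 320\right) - 353498\right) - -3 = \left(\left(-10 - 320\right) - 353498\right) + 3 = \left(-330 - 353498\right) + 3 = -353828 + 3 = -353825$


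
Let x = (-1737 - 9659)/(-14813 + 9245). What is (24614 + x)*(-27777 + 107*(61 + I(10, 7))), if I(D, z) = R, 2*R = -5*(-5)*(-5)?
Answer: -638195626625/928 ≈ -6.8771e+8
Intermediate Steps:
x = 2849/1392 (x = -11396/(-5568) = -11396*(-1/5568) = 2849/1392 ≈ 2.0467)
R = -125/2 (R = (-5*(-5)*(-5))/2 = (25*(-5))/2 = (½)*(-125) = -125/2 ≈ -62.500)
I(D, z) = -125/2
(24614 + x)*(-27777 + 107*(61 + I(10, 7))) = (24614 + 2849/1392)*(-27777 + 107*(61 - 125/2)) = 34265537*(-27777 + 107*(-3/2))/1392 = 34265537*(-27777 - 321/2)/1392 = (34265537/1392)*(-55875/2) = -638195626625/928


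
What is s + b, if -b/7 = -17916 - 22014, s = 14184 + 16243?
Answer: 309937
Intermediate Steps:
s = 30427
b = 279510 (b = -7*(-17916 - 22014) = -7*(-39930) = 279510)
s + b = 30427 + 279510 = 309937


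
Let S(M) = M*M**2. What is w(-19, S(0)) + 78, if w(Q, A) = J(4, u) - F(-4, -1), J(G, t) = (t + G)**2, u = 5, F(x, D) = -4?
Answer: 163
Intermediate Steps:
J(G, t) = (G + t)**2
S(M) = M**3
w(Q, A) = 85 (w(Q, A) = (4 + 5)**2 - 1*(-4) = 9**2 + 4 = 81 + 4 = 85)
w(-19, S(0)) + 78 = 85 + 78 = 163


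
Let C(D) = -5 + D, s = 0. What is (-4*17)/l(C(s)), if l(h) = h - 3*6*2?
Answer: 68/41 ≈ 1.6585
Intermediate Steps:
l(h) = -36 + h (l(h) = h - 18*2 = h - 36 = -36 + h)
(-4*17)/l(C(s)) = (-4*17)/(-36 + (-5 + 0)) = -68/(-36 - 5) = -68/(-41) = -68*(-1/41) = 68/41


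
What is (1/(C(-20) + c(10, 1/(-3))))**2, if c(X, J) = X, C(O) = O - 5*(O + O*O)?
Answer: 1/3648100 ≈ 2.7412e-7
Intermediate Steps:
C(O) = -5*O**2 - 4*O (C(O) = O - 5*(O + O**2) = O + (-5*O - 5*O**2) = -5*O**2 - 4*O)
(1/(C(-20) + c(10, 1/(-3))))**2 = (1/(-1*(-20)*(4 + 5*(-20)) + 10))**2 = (1/(-1*(-20)*(4 - 100) + 10))**2 = (1/(-1*(-20)*(-96) + 10))**2 = (1/(-1920 + 10))**2 = (1/(-1910))**2 = (-1/1910)**2 = 1/3648100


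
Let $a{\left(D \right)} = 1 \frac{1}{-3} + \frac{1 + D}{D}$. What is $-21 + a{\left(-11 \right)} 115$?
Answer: $\frac{1492}{33} \approx 45.212$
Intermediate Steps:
$a{\left(D \right)} = - \frac{1}{3} + \frac{1 + D}{D}$ ($a{\left(D \right)} = 1 \left(- \frac{1}{3}\right) + \frac{1 + D}{D} = - \frac{1}{3} + \frac{1 + D}{D}$)
$-21 + a{\left(-11 \right)} 115 = -21 + \left(\frac{2}{3} + \frac{1}{-11}\right) 115 = -21 + \left(\frac{2}{3} - \frac{1}{11}\right) 115 = -21 + \frac{19}{33} \cdot 115 = -21 + \frac{2185}{33} = \frac{1492}{33}$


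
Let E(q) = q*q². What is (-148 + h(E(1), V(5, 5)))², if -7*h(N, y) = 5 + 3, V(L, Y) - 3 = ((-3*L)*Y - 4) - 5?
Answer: 1089936/49 ≈ 22244.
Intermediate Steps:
V(L, Y) = -6 - 3*L*Y (V(L, Y) = 3 + (((-3*L)*Y - 4) - 5) = 3 + ((-3*L*Y - 4) - 5) = 3 + ((-4 - 3*L*Y) - 5) = 3 + (-9 - 3*L*Y) = -6 - 3*L*Y)
E(q) = q³
h(N, y) = -8/7 (h(N, y) = -(5 + 3)/7 = -⅐*8 = -8/7)
(-148 + h(E(1), V(5, 5)))² = (-148 - 8/7)² = (-1044/7)² = 1089936/49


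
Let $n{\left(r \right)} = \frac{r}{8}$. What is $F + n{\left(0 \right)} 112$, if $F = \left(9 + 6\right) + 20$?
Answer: $35$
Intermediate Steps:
$n{\left(r \right)} = \frac{r}{8}$ ($n{\left(r \right)} = r \frac{1}{8} = \frac{r}{8}$)
$F = 35$ ($F = 15 + 20 = 35$)
$F + n{\left(0 \right)} 112 = 35 + \frac{1}{8} \cdot 0 \cdot 112 = 35 + 0 \cdot 112 = 35 + 0 = 35$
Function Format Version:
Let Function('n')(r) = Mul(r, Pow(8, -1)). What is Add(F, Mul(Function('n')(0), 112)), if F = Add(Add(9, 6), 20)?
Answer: 35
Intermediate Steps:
Function('n')(r) = Mul(Rational(1, 8), r) (Function('n')(r) = Mul(r, Rational(1, 8)) = Mul(Rational(1, 8), r))
F = 35 (F = Add(15, 20) = 35)
Add(F, Mul(Function('n')(0), 112)) = Add(35, Mul(Mul(Rational(1, 8), 0), 112)) = Add(35, Mul(0, 112)) = Add(35, 0) = 35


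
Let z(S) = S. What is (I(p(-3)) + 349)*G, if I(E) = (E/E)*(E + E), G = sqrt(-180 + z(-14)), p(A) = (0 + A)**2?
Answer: 367*I*sqrt(194) ≈ 5111.7*I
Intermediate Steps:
p(A) = A**2
G = I*sqrt(194) (G = sqrt(-180 - 14) = sqrt(-194) = I*sqrt(194) ≈ 13.928*I)
I(E) = 2*E (I(E) = 1*(2*E) = 2*E)
(I(p(-3)) + 349)*G = (2*(-3)**2 + 349)*(I*sqrt(194)) = (2*9 + 349)*(I*sqrt(194)) = (18 + 349)*(I*sqrt(194)) = 367*(I*sqrt(194)) = 367*I*sqrt(194)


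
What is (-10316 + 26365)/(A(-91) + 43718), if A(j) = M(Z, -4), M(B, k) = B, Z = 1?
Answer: 16049/43719 ≈ 0.36709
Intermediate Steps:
A(j) = 1
(-10316 + 26365)/(A(-91) + 43718) = (-10316 + 26365)/(1 + 43718) = 16049/43719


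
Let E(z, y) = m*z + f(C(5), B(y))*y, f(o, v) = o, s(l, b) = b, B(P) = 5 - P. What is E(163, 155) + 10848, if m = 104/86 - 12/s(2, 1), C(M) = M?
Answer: 424157/43 ≈ 9864.1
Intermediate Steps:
m = -464/43 (m = 104/86 - 12/1 = 104*(1/86) - 12*1 = 52/43 - 12 = -464/43 ≈ -10.791)
E(z, y) = 5*y - 464*z/43 (E(z, y) = -464*z/43 + 5*y = 5*y - 464*z/43)
E(163, 155) + 10848 = (5*155 - 464/43*163) + 10848 = (775 - 75632/43) + 10848 = -42307/43 + 10848 = 424157/43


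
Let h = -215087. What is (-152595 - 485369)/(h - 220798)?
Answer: 637964/435885 ≈ 1.4636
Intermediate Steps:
(-152595 - 485369)/(h - 220798) = (-152595 - 485369)/(-215087 - 220798) = -637964/(-435885) = -637964*(-1/435885) = 637964/435885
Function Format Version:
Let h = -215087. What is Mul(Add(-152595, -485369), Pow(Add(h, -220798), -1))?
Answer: Rational(637964, 435885) ≈ 1.4636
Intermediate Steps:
Mul(Add(-152595, -485369), Pow(Add(h, -220798), -1)) = Mul(Add(-152595, -485369), Pow(Add(-215087, -220798), -1)) = Mul(-637964, Pow(-435885, -1)) = Mul(-637964, Rational(-1, 435885)) = Rational(637964, 435885)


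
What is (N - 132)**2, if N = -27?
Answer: 25281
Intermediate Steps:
(N - 132)**2 = (-27 - 132)**2 = (-159)**2 = 25281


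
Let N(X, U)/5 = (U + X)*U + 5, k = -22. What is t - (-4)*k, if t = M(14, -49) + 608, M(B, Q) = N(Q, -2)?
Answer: 1055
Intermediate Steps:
N(X, U) = 25 + 5*U*(U + X) (N(X, U) = 5*((U + X)*U + 5) = 5*(U*(U + X) + 5) = 5*(5 + U*(U + X)) = 25 + 5*U*(U + X))
M(B, Q) = 45 - 10*Q (M(B, Q) = 25 + 5*(-2)² + 5*(-2)*Q = 25 + 5*4 - 10*Q = 25 + 20 - 10*Q = 45 - 10*Q)
t = 1143 (t = (45 - 10*(-49)) + 608 = (45 + 490) + 608 = 535 + 608 = 1143)
t - (-4)*k = 1143 - (-4)*(-22) = 1143 - 1*88 = 1143 - 88 = 1055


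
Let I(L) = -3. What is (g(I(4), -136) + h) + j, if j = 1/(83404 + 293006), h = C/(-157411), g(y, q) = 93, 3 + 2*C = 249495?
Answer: 5463394444981/59251074510 ≈ 92.208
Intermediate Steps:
C = 124746 (C = -3/2 + (½)*249495 = -3/2 + 249495/2 = 124746)
h = -124746/157411 (h = 124746/(-157411) = 124746*(-1/157411) = -124746/157411 ≈ -0.79249)
j = 1/376410 ≈ 2.6567e-6
(g(I(4), -136) + h) + j = (93 - 124746/157411) + 1/376410 = 14514477/157411 + 1/376410 = 5463394444981/59251074510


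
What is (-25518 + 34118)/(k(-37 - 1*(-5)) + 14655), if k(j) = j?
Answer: 8600/14623 ≈ 0.58811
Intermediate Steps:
(-25518 + 34118)/(k(-37 - 1*(-5)) + 14655) = (-25518 + 34118)/((-37 - 1*(-5)) + 14655) = 8600/((-37 + 5) + 14655) = 8600/(-32 + 14655) = 8600/14623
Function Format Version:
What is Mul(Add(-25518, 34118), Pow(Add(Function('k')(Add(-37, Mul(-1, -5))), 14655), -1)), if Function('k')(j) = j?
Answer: Rational(8600, 14623) ≈ 0.58811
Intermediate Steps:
Mul(Add(-25518, 34118), Pow(Add(Function('k')(Add(-37, Mul(-1, -5))), 14655), -1)) = Mul(Add(-25518, 34118), Pow(Add(Add(-37, Mul(-1, -5)), 14655), -1)) = Mul(8600, Pow(Add(Add(-37, 5), 14655), -1)) = Mul(8600, Pow(Add(-32, 14655), -1)) = Mul(8600, Pow(14623, -1)) = Mul(8600, Rational(1, 14623)) = Rational(8600, 14623)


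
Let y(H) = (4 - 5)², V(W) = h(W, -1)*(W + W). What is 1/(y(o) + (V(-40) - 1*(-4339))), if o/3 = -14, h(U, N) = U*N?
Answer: 1/1140 ≈ 0.00087719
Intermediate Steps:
h(U, N) = N*U
V(W) = -2*W² (V(W) = (-W)*(W + W) = (-W)*(2*W) = -2*W²)
o = -42 (o = 3*(-14) = -42)
y(H) = 1 (y(H) = (-1)² = 1)
1/(y(o) + (V(-40) - 1*(-4339))) = 1/(1 + (-2*(-40)² - 1*(-4339))) = 1/(1 + (-2*1600 + 4339)) = 1/(1 + (-3200 + 4339)) = 1/(1 + 1139) = 1/1140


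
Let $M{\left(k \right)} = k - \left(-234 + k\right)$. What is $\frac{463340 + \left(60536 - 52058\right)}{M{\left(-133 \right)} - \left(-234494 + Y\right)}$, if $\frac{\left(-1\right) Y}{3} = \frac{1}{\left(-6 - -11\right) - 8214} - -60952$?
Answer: $\frac{3873153962}{3427947053} \approx 1.1299$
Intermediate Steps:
$Y = - \frac{1501064901}{8209}$ ($Y = - 3 \left(\frac{1}{\left(-6 - -11\right) - 8214} - -60952\right) = - 3 \left(\frac{1}{\left(-6 + 11\right) - 8214} + 60952\right) = - 3 \left(\frac{1}{5 - 8214} + 60952\right) = - 3 \left(\frac{1}{-8209} + 60952\right) = - 3 \left(- \frac{1}{8209} + 60952\right) = \left(-3\right) \frac{500354967}{8209} = - \frac{1501064901}{8209} \approx -1.8286 \cdot 10^{5}$)
$M{\left(k \right)} = 234$
$\frac{463340 + \left(60536 - 52058\right)}{M{\left(-133 \right)} - \left(-234494 + Y\right)} = \frac{463340 + \left(60536 - 52058\right)}{234 + \left(234494 - - \frac{1501064901}{8209}\right)} = \frac{463340 + 8478}{234 + \left(234494 + \frac{1501064901}{8209}\right)} = \frac{471818}{234 + \frac{3426026147}{8209}} = \frac{471818}{\frac{3427947053}{8209}} = 471818 \cdot \frac{8209}{3427947053} = \frac{3873153962}{3427947053}$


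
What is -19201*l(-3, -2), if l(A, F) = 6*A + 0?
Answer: 345618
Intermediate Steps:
l(A, F) = 6*A
-19201*l(-3, -2) = -115206*(-3) = -19201*(-18) = 345618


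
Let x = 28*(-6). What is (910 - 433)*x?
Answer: -80136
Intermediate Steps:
x = -168
(910 - 433)*x = (910 - 433)*(-168) = 477*(-168) = -80136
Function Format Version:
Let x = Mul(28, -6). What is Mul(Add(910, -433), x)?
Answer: -80136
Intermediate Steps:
x = -168
Mul(Add(910, -433), x) = Mul(Add(910, -433), -168) = Mul(477, -168) = -80136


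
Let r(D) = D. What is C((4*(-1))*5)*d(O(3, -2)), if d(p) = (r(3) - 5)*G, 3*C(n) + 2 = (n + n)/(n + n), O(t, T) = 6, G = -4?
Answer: -8/3 ≈ -2.6667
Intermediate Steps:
C(n) = -⅓ (C(n) = -⅔ + ((n + n)/(n + n))/3 = -⅔ + ((2*n)/((2*n)))/3 = -⅔ + ((2*n)*(1/(2*n)))/3 = -⅔ + (⅓)*1 = -⅔ + ⅓ = -⅓)
d(p) = 8 (d(p) = (3 - 5)*(-4) = -2*(-4) = 8)
C((4*(-1))*5)*d(O(3, -2)) = -⅓*8 = -8/3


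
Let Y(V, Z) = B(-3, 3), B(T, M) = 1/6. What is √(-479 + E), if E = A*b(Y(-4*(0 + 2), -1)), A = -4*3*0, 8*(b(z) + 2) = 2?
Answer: I*√479 ≈ 21.886*I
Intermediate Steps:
B(T, M) = ⅙
Y(V, Z) = ⅙
b(z) = -7/4 (b(z) = -2 + (⅛)*2 = -2 + ¼ = -7/4)
A = 0 (A = -12*0 = 0)
E = 0 (E = 0*(-7/4) = 0)
√(-479 + E) = √(-479 + 0) = √(-479) = I*√479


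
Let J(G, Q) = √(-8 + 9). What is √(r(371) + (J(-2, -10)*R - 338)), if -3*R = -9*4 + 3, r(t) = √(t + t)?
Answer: √(-327 + √742) ≈ 17.314*I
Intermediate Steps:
r(t) = √2*√t (r(t) = √(2*t) = √2*√t)
J(G, Q) = 1 (J(G, Q) = √1 = 1)
R = 11 (R = -(-9*4 + 3)/3 = -(-36 + 3)/3 = -⅓*(-33) = 11)
√(r(371) + (J(-2, -10)*R - 338)) = √(√2*√371 + (1*11 - 338)) = √(√742 + (11 - 338)) = √(√742 - 327) = √(-327 + √742)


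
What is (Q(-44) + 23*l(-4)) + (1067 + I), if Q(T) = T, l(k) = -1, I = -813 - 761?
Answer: -574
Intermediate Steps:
I = -1574
(Q(-44) + 23*l(-4)) + (1067 + I) = (-44 + 23*(-1)) + (1067 - 1574) = (-44 - 23) - 507 = -67 - 507 = -574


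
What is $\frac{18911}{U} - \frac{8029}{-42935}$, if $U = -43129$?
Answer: $- \frac{15021324}{59733665} \approx -0.25147$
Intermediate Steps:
$\frac{18911}{U} - \frac{8029}{-42935} = \frac{18911}{-43129} - \frac{8029}{-42935} = 18911 \left(- \frac{1}{43129}\right) - - \frac{259}{1385} = - \frac{18911}{43129} + \frac{259}{1385} = - \frac{15021324}{59733665}$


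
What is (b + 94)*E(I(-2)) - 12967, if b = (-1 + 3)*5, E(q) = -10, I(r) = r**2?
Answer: -14007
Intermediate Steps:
b = 10 (b = 2*5 = 10)
(b + 94)*E(I(-2)) - 12967 = (10 + 94)*(-10) - 12967 = 104*(-10) - 12967 = -1040 - 12967 = -14007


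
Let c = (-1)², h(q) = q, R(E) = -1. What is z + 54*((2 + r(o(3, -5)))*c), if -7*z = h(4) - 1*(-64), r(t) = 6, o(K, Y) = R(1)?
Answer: 2956/7 ≈ 422.29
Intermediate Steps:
o(K, Y) = -1
c = 1
z = -68/7 (z = -(4 - 1*(-64))/7 = -(4 + 64)/7 = -⅐*68 = -68/7 ≈ -9.7143)
z + 54*((2 + r(o(3, -5)))*c) = -68/7 + 54*((2 + 6)*1) = -68/7 + 54*(8*1) = -68/7 + 54*8 = -68/7 + 432 = 2956/7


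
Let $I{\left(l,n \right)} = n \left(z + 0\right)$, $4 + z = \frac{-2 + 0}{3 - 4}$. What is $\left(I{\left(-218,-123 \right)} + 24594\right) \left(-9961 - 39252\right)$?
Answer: $-1222450920$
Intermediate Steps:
$z = -2$ ($z = -4 + \frac{-2 + 0}{3 - 4} = -4 - \frac{2}{-1} = -4 - -2 = -4 + 2 = -2$)
$I{\left(l,n \right)} = - 2 n$ ($I{\left(l,n \right)} = n \left(-2 + 0\right) = n \left(-2\right) = - 2 n$)
$\left(I{\left(-218,-123 \right)} + 24594\right) \left(-9961 - 39252\right) = \left(\left(-2\right) \left(-123\right) + 24594\right) \left(-9961 - 39252\right) = \left(246 + 24594\right) \left(-49213\right) = 24840 \left(-49213\right) = -1222450920$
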